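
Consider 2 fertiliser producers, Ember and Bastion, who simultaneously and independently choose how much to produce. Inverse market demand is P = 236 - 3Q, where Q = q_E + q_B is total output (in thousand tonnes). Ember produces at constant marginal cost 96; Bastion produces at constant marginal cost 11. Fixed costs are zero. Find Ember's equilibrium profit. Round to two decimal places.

112.04

Ember's profit: π_E = (236 - 3Q)q_E - (96q_E). Setting ∂π_E/∂q_E = 0: 140 - 6q_E - 3(q_B) = 0.
Bastion's profit: π_B = (236 - 3Q)q_B - (11q_B). Setting ∂π_B/∂q_B = 0: 225 - 6q_B - 3(q_E) = 0.
Rearranging gives the reaction functions q_E = (140 - 3q_B)/6 and q_B = (225 - 3q_E)/6.
Substituting one into the other gives q_E = 55/9 and q_B = 310/9.
Price P = 236 - 3·(365/9) = 343/3.
Ember's profit: (343/3 - 96)·(55/9) = 112.0370.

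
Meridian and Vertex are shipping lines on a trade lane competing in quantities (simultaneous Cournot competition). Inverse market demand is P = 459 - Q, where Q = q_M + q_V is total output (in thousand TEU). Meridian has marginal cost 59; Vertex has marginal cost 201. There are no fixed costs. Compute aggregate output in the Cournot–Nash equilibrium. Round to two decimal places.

Meridian's profit: π_M = (459 - Q)q_M - (59q_M). Setting ∂π_M/∂q_M = 0: 400 - 2q_M - (q_V) = 0.
Vertex's profit: π_V = (459 - Q)q_V - (201q_V). Setting ∂π_V/∂q_V = 0: 258 - 2q_V - (q_M) = 0.
Rearranging gives the reaction functions q_M = (400 - q_V)/2 and q_V = (258 - q_M)/2.
Substituting one into the other gives q_M = 542/3 and q_V = 116/3.
Total output Q = 542/3 + 116/3 = 658/3.

219.33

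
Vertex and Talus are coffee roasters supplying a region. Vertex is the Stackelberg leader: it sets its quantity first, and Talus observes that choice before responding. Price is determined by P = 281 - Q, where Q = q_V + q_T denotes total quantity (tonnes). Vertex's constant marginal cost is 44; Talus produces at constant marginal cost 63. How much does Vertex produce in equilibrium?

Solve by backward induction. Given q_V, the follower Talus maximises π_T = (281 - q_V - q_T)q_T - 63q_T.
Setting the follower's marginal profit to zero, 218 - q_V - 2q_T = 0, i.e. q_T = (218 - q_V)/2.
Vertex substitutes q_T(q_V) into its own profit: π_V = q_V(281 - q_V - (218 - q_V)/2) - 44q_V = (172 - (1/2)q_V)q_V - 44q_V.
The leader's first-order condition 128 - q_V = 0 yields q_V = 128.
Then q_T = (218 - 128)/2 = 45.

128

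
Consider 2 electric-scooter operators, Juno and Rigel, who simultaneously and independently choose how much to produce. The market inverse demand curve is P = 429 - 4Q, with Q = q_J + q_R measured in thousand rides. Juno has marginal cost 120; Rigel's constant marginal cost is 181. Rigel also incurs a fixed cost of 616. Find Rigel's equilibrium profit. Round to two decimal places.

Juno's profit: π_J = (429 - 4Q)q_J - (120q_J). Setting ∂π_J/∂q_J = 0: 309 - 8q_J - 4(q_R) = 0.
Rigel's first-order condition: 248 - 8q_R - 4(q_J) = 0.
Rearranging gives the reaction functions q_J = (309 - 4q_R)/8 and q_R = (248 - 4q_J)/8.
Solving the pair: q_J = 185/6, q_R = 187/12.
Price P = 429 - 4·(557/12) = 730/3.
Rigel's profit: (730/3 - 181)·(187/12) - 616 = 355.3611.

355.36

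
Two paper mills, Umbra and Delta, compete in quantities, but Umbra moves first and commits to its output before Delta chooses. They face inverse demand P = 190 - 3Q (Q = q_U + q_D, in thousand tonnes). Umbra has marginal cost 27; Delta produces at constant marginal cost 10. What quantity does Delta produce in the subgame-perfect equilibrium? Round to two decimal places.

17.83

The follower Delta best-responds to any q_U: π_D = (190 - 3Q)q_D - 10q_D.
Follower FOC: 180 - 3q_U - 6q_D = 0, so q_D(q_U) = (180 - 3q_U)/6.
Umbra substitutes q_D(q_U) into its own profit: π_U = q_U(190 - 3q_U - (180 - 3q_U)/2) - 27q_U = (100 - (3/2)q_U)q_U - 27q_U.
Leader FOC: 73 - 3q_U = 0, so q_U = 73/3.
Then q_D = (180 - 3·(73/3))/6 = 107/6.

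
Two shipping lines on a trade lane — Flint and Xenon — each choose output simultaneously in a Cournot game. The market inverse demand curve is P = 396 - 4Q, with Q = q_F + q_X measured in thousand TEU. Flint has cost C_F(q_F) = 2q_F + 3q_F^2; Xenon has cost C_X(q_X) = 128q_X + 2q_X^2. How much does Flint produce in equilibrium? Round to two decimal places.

24.05

Flint's profit: π_F = (396 - 4Q)q_F - (2q_F + 3q_F²). Setting ∂π_F/∂q_F = 0: 394 - 14q_F - 4(q_X) = 0.
Xenon's first-order condition: 268 - 12q_X - 4(q_F) = 0.
So q_F = (394 - 4q_X)/14 and q_X = (268 - 4q_F)/12.
Substituting one into the other gives q_F = 457/19 and q_X = 272/19.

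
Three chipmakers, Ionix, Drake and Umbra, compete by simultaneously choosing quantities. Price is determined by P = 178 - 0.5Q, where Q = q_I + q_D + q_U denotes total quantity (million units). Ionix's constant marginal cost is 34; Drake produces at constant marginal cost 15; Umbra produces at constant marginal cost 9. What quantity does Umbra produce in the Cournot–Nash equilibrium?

Ionix's profit: π_I = (178 - 0.5Q)q_I - (34q_I). Setting ∂π_I/∂q_I = 0: 144 - q_I - (1/2)(q_D + q_U) = 0.
Drake's profit: π_D = (178 - 0.5Q)q_D - (15q_D). Setting ∂π_D/∂q_D = 0: 163 - q_D - (1/2)(q_I + q_U) = 0.
Umbra's profit: π_U = (178 - 0.5Q)q_U - (9q_U). Setting ∂π_U/∂q_U = 0: 169 - q_U - (1/2)(q_I + q_D) = 0.
Summing all 3 equations gives 476 − 2Q = 0, hence Q = 238.
Back-substituting: q_I = (144 − 119)/(1/2) = 50, q_D = (163 − 119)/(1/2) = 88, q_U = (169 − 119)/(1/2) = 100.

100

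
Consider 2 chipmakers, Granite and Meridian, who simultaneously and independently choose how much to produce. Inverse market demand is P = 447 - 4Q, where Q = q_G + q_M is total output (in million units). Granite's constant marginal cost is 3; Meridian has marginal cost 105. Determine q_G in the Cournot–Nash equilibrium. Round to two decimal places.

45.50

Granite's profit: π_G = (447 - 4Q)q_G - (3q_G). Setting ∂π_G/∂q_G = 0: 444 - 8q_G - 4(q_M) = 0.
Meridian's profit: π_M = (447 - 4Q)q_M - (105q_M). Setting ∂π_M/∂q_M = 0: 342 - 8q_M - 4(q_G) = 0.
Rearranging gives the reaction functions q_G = (444 - 4q_M)/8 and q_M = (342 - 4q_G)/8.
Substituting one into the other gives q_G = 91/2 and q_M = 20.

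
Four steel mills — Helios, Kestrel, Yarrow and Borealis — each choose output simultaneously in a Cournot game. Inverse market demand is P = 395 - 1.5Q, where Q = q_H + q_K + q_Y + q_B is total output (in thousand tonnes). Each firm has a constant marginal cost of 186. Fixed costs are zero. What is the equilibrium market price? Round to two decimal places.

227.80

Each firm earns π_i = (395 - 1.5Q)q_i - 186q_i.
Setting ∂π_i/∂q_i = 0 with rivals' quantities fixed: 209 - 3q_i - (3/2)·Σ_{j≠i} q_j = 0.
By symmetry each firm produces the same amount; substituting Σ_{j≠i} q_j = 3q_i yields q_i = 209/(15/2) = 418/15.
Total output Q = 1672/15, so price P = 395 - (3/2)·(1672/15) = 1139/5.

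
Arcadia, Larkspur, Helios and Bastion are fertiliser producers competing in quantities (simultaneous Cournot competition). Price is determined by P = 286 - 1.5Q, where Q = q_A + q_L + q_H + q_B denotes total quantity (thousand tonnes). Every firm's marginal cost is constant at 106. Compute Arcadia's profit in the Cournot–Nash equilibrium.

864

A representative firm's profit is π_i = q_i(286 - 1.5Q) - 106q_i.
First-order condition (treating rivals' output as given): 180 - 3q_i - (3/2)·Σ_{j≠i} q_j = 0.
By symmetry each firm produces the same amount; substituting Σ_{j≠i} q_j = 3q_i yields q_i = 180/(15/2) = 24.
Price P = 286 - (3/2)·96 = 142.
Arcadia's profit: (142 - 106)·24 = 864.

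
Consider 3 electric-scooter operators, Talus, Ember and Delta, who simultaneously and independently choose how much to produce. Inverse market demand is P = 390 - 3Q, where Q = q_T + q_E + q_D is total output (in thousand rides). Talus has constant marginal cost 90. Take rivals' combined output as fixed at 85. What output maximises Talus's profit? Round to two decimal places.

7.50

With rivals' combined output fixed at 85, Talus's profit is π_T = (390 - 3·85 - 3q_T)q_T - (90q_T) = (135 - 3q_T)q_T - (90q_T).
∂π_T/∂q_T = 45 - 6q_T = 0, so q_T = 15/2.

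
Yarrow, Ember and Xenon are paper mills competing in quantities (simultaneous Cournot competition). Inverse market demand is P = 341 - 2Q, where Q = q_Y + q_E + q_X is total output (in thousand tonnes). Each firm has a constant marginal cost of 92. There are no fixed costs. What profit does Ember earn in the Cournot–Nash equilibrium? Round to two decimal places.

1937.53

Each firm earns π_i = (341 - 2Q)q_i - 92q_i.
Setting ∂π_i/∂q_i = 0 with rivals' quantities fixed: 249 - 4q_i - 2·Σ_{j≠i} q_j = 0.
By symmetry each firm produces the same amount; substituting Σ_{j≠i} q_j = 2q_i yields q_i = 249/8.
Price P = 341 - 2·(747/8) = 617/4.
Ember's profit: (617/4 - 92)·(249/8) = 1937.5313.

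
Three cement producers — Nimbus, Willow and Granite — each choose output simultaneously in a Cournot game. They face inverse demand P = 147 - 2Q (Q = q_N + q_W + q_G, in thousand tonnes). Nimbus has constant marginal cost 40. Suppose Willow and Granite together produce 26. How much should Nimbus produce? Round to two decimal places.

With rivals' combined output fixed at 26, Nimbus's profit is π_N = (147 - 2·26 - 2q_N)q_N - (40q_N) = (95 - 2q_N)q_N - (40q_N).
∂π_N/∂q_N = 55 - 4q_N = 0, so q_N = 55/4.

13.75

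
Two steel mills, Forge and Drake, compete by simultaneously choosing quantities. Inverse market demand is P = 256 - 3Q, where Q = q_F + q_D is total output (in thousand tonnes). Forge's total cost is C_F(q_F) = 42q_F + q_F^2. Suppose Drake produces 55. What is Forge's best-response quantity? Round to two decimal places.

6.13

With the rival's output fixed at 55, Forge's profit is π_F = (256 - 3·55 - 3q_F)q_F - (42q_F + q_F²) = (91 - 3q_F)q_F - (42q_F + q_F²).
∂π_F/∂q_F = 49 - 8q_F = 0, so q_F = 49/8.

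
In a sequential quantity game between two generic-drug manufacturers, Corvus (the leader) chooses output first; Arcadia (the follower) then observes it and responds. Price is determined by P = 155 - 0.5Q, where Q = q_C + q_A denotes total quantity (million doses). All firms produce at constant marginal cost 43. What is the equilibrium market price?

Solve by backward induction. Given q_C, the follower Arcadia maximises π_A = (155 - (1/2)q_C - (1/2)q_A)q_A - 43q_A.
Follower FOC: 112 - (1/2)q_C - q_A = 0, so q_A(q_C) = (112 - (1/2)q_C).
The leader anticipates this reaction. Substituting into P = 155 - 0.5Q gives P = 99 - (1/4)q_C, so π_C = (99 - (1/4)q_C)q_C - 43q_C.
The leader's first-order condition 56 - (1/2)q_C = 0 yields q_C = 112.
Then q_A = (112 - (1/2)·112) = 56.
Total output Q = 168, so price P = 155 - (1/2)·168 = 71.

71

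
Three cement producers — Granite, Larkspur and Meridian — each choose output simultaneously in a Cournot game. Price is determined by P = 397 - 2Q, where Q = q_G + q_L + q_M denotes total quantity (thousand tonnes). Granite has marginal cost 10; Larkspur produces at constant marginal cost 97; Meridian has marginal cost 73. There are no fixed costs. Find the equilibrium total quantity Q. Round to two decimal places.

126.38

Granite's profit: π_G = (397 - 2Q)q_G - (10q_G). Setting ∂π_G/∂q_G = 0: 387 - 4q_G - 2(q_L + q_M) = 0.
Larkspur's profit: π_L = (397 - 2Q)q_L - (97q_L). Setting ∂π_L/∂q_L = 0: 300 - 4q_L - 2(q_G + q_M) = 0.
Meridian's profit: π_M = (397 - 2Q)q_M - (73q_M). Setting ∂π_M/∂q_M = 0: 324 - 4q_M - 2(q_G + q_L) = 0.
Adding the 3 first-order conditions: 1011 − 8Q = 0, so Q = 1011/8.
Back-substituting: q_G = (387 − 1011/4)/2 = 537/8, q_L = (300 − 1011/4)/2 = 189/8, q_M = (324 − 1011/4)/2 = 285/8.
Total output Q = 537/8 + 189/8 + 285/8 = 1011/8.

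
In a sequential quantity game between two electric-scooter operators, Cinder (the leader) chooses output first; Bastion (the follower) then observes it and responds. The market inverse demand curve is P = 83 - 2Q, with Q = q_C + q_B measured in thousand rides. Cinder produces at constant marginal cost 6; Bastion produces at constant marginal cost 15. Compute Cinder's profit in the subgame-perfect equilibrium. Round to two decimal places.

462.25

Solve by backward induction. Given q_C, the follower Bastion maximises π_B = (83 - 2q_C - 2q_B)q_B - 15q_B.
Follower FOC: 68 - 2q_C - 4q_B = 0, so q_B(q_C) = (68 - 2q_C)/4.
Cinder substitutes q_B(q_C) into its own profit: π_C = q_C(83 - 2q_C - (68 - 2q_C)/2) - 6q_C = (49 - q_C)q_C - 6q_C.
Leader FOC: 43 - 2q_C = 0, so q_C = 43/2.
Then q_B = (68 - 2·(43/2))/4 = 25/4.
Price P = 83 - 2·(111/4) = 55/2.
Cinder's profit: (55/2 - 6)·(43/2) = 1849/4.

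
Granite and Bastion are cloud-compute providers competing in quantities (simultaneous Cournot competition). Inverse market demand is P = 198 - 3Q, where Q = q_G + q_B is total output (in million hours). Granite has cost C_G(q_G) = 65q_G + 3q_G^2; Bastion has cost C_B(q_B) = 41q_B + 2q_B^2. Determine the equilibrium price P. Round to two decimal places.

134.65

Granite's profit: π_G = (198 - 3Q)q_G - (65q_G + 3q_G²). Setting ∂π_G/∂q_G = 0: 133 - 12q_G - 3(q_B) = 0.
Bastion's first-order condition: 157 - 10q_B - 3(q_G) = 0.
Best responses: q_G = (133 - 3q_B)/12, q_B = (157 - 3q_G)/10.
Solving the pair: q_G = 859/111, q_B = 495/37.
Total output Q = 21.1171, so price P = 198 - 3·21.1171 = 134.6486.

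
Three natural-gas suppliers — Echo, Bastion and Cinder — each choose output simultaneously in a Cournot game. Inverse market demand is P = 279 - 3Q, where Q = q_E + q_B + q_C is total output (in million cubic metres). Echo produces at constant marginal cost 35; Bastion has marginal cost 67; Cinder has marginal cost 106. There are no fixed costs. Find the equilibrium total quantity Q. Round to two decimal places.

Echo's profit: π_E = (279 - 3Q)q_E - (35q_E). Setting ∂π_E/∂q_E = 0: 244 - 6q_E - 3(q_B + q_C) = 0.
Bastion's profit: π_B = (279 - 3Q)q_B - (67q_B). Setting ∂π_B/∂q_B = 0: 212 - 6q_B - 3(q_E + q_C) = 0.
Cinder's profit: π_C = (279 - 3Q)q_C - (106q_C). Setting ∂π_C/∂q_C = 0: 173 - 6q_C - 3(q_E + q_B) = 0.
Summing all 3 equations gives 629 − 12Q = 0, hence Q = 629/12.
Back-substituting: q_E = (244 − 629/4)/3 = 347/12, q_B = (212 − 629/4)/3 = 73/4, q_C = (173 − 629/4)/3 = 21/4.
Total output Q = 347/12 + 73/4 + 21/4 = 629/12.

52.42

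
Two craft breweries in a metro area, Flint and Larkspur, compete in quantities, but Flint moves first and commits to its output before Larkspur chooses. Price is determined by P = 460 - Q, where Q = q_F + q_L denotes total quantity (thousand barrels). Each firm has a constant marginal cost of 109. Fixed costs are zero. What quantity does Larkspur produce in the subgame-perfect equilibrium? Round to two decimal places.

87.75

The follower Larkspur best-responds to any q_F: π_L = (460 - Q)q_L - 109q_L.
Follower FOC: 351 - q_F - 2q_L = 0, so q_L(q_F) = (351 - q_F)/2.
Flint substitutes q_L(q_F) into its own profit: π_F = q_F(460 - q_F - (351 - q_F)/2) - 109q_F = (569/2 - (1/2)q_F)q_F - 109q_F.
Maximising: ∂π_F/∂q_F = 351/2 - q_F = 0, giving q_F = 351/2.
Then q_L = (351 - 351/2)/2 = 351/4.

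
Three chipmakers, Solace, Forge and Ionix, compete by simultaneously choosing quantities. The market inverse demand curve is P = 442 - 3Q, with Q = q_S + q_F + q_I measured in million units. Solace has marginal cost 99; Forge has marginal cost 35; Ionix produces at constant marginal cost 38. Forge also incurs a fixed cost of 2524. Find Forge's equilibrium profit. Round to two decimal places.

Solace's profit: π_S = (442 - 3Q)q_S - (99q_S). Setting ∂π_S/∂q_S = 0: 343 - 6q_S - 3(q_F + q_I) = 0.
Forge's profit: π_F = (442 - 3Q)q_F - (35q_F). Setting ∂π_F/∂q_F = 0: 407 - 6q_F - 3(q_S + q_I) = 0.
Ionix's profit: π_I = (442 - 3Q)q_I - (38q_I). Setting ∂π_I/∂q_I = 0: 404 - 6q_I - 3(q_S + q_F) = 0.
Adding the 3 first-order conditions: 1154 − 12Q = 0, so Q = 577/6.
Back-substituting: q_S = (343 − 577/2)/3 = 109/6, q_F = (407 − 577/2)/3 = 79/2, q_I = (404 − 577/2)/3 = 77/2.
Price P = 442 - 3·(577/6) = 307/2.
Forge's profit: (307/2 - 35)·(79/2) - 2524 = 2156.7500.

2156.75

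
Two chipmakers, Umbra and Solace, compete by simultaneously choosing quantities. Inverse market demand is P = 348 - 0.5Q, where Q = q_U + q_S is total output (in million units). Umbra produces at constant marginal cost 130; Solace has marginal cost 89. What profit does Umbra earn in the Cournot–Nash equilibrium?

Umbra's profit: π_U = (348 - 0.5Q)q_U - (130q_U). Setting ∂π_U/∂q_U = 0: 218 - q_U - (1/2)(q_S) = 0.
Solace's profit: π_S = (348 - 0.5Q)q_S - (89q_S). Setting ∂π_S/∂q_S = 0: 259 - q_S - (1/2)(q_U) = 0.
So q_U = (218 - (1/2)q_S) and q_S = (259 - (1/2)q_U).
Substituting one into the other gives q_U = 118 and q_S = 200.
Price P = 348 - (1/2)·318 = 189.
Umbra's profit: (189 - 130)·118 = 6962.

6962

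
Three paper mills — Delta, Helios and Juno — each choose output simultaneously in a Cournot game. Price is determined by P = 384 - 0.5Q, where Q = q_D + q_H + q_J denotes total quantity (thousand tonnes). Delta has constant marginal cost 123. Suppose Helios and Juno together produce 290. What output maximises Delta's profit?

116

With rivals' combined output fixed at 290, Delta's profit is π_D = (384 - (1/2)·290 - (1/2)q_D)q_D - (123q_D) = (239 - (1/2)q_D)q_D - (123q_D).
∂π_D/∂q_D = 116 - q_D = 0, so q_D = 116.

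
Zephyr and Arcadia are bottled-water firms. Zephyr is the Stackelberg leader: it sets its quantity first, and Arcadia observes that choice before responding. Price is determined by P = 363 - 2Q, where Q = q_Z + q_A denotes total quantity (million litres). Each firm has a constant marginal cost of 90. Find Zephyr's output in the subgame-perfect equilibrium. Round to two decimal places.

Solve by backward induction. Given q_Z, the follower Arcadia maximises π_A = (363 - 2q_Z - 2q_A)q_A - 90q_A.
Setting the follower's marginal profit to zero, 273 - 2q_Z - 4q_A = 0, i.e. q_A = (273 - 2q_Z)/4.
The leader anticipates this reaction. Substituting into P = 363 - 2Q gives P = 453/2 - q_Z, so π_Z = (453/2 - q_Z)q_Z - 90q_Z.
Leader FOC: 273/2 - 2q_Z = 0, so q_Z = 273/4.
Then q_A = (273 - 2·(273/4))/4 = 273/8.

68.25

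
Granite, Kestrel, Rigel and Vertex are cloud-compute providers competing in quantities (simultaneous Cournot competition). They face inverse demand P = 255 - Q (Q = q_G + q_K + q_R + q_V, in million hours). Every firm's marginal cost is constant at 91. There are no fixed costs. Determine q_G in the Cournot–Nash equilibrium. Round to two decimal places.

32.80

A representative firm's profit is π_i = q_i(255 - Q) - 91q_i.
First-order condition (treating rivals' output as given): 164 - 2q_i - Σ_{j≠i} q_j = 0.
By symmetry each firm produces the same amount; substituting Σ_{j≠i} q_j = 3q_i yields q_i = 164/5.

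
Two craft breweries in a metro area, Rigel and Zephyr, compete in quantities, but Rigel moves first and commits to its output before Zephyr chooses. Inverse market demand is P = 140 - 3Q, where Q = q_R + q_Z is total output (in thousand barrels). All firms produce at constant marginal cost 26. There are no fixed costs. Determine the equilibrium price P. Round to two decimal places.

54.50

Solve by backward induction. Given q_R, the follower Zephyr maximises π_Z = (140 - 3q_R - 3q_Z)q_Z - 26q_Z.
Follower FOC: 114 - 3q_R - 6q_Z = 0, so q_Z(q_R) = (114 - 3q_R)/6.
Rigel substitutes q_Z(q_R) into its own profit: π_R = q_R(140 - 3q_R - (114 - 3q_R)/2) - 26q_R = (83 - (3/2)q_R)q_R - 26q_R.
Maximising: ∂π_R/∂q_R = 57 - 3q_R = 0, giving q_R = 19.
Then q_Z = (114 - 3·19)/6 = 19/2.
Total output Q = 57/2, so price P = 140 - 3·(57/2) = 109/2.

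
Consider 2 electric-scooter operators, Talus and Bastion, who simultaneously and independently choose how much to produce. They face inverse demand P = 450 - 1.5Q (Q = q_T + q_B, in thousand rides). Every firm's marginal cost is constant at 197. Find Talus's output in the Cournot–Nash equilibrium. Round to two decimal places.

56.22

A representative firm's profit is π_i = q_i(450 - 1.5Q) - 197q_i.
First-order condition (treating rivals' output as given): 253 - 3q_i - (3/2)q_j = 0.
By symmetry each firm produces the same amount; substituting q_j = q_i yields q_i = 253/(9/2) = 506/9.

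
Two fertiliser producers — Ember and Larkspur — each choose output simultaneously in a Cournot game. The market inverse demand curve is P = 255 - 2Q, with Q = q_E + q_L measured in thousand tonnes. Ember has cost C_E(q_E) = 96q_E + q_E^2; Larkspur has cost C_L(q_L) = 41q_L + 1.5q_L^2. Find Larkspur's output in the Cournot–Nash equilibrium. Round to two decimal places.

25.42

Ember's profit: π_E = (255 - 2Q)q_E - (96q_E + q_E²). Setting ∂π_E/∂q_E = 0: 159 - 6q_E - 2(q_L) = 0.
Larkspur's first-order condition: 214 - 7q_L - 2(q_E) = 0.
Rearranging gives the reaction functions q_E = (159 - 2q_L)/6 and q_L = (214 - 2q_E)/7.
Substituting one into the other gives q_E = 685/38 and q_L = 483/19.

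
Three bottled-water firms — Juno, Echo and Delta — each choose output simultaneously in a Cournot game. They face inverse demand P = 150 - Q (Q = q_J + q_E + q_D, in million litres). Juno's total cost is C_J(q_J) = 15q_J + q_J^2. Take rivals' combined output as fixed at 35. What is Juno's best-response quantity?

With rivals' combined output fixed at 35, Juno's profit is π_J = (150 - 35 - q_J)q_J - (15q_J + q_J²) = (115 - q_J)q_J - (15q_J + q_J²).
∂π_J/∂q_J = 100 - 4q_J = 0, so q_J = 25.

25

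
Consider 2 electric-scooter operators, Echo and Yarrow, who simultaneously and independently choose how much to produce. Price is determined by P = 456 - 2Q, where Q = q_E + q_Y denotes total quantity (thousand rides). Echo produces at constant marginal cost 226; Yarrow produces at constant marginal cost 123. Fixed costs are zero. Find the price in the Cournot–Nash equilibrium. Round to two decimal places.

268.33

Echo's profit: π_E = (456 - 2Q)q_E - (226q_E). Setting ∂π_E/∂q_E = 0: 230 - 4q_E - 2(q_Y) = 0.
Yarrow's first-order condition: 333 - 4q_Y - 2(q_E) = 0.
So q_E = (230 - 2q_Y)/4 and q_Y = (333 - 2q_E)/4.
Substituting one into the other gives q_E = 127/6 and q_Y = 218/3.
Total output Q = 563/6, so price P = 456 - 2·(563/6) = 805/3.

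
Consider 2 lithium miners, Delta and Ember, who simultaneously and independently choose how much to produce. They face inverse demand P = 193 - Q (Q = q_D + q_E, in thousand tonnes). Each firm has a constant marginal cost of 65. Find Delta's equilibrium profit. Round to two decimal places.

1820.44

A representative firm's profit is π_i = q_i(193 - Q) - 65q_i.
Setting ∂π_i/∂q_i = 0 with rivals' quantities fixed: 128 - 2q_i - q_j = 0.
With identical firms every q_j equals q_i, so q_j = q_i and 128 = 3q_i, giving q_i = 128/3.
Price P = 193 - 256/3 = 323/3.
Delta's profit: (323/3 - 65)·(128/3) = 1820.4444.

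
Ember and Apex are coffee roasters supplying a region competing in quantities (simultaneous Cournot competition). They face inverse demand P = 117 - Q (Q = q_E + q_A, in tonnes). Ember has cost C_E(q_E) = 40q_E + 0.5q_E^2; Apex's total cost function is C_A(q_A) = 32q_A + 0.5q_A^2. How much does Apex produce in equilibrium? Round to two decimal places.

Ember's profit: π_E = (117 - Q)q_E - (40q_E + (1/2)q_E²). Setting ∂π_E/∂q_E = 0: 77 - 3q_E - (q_A) = 0.
Apex's profit: π_A = (117 - Q)q_A - (32q_A + (1/2)q_A²). Setting ∂π_A/∂q_A = 0: 85 - 3q_A - (q_E) = 0.
Rearranging gives the reaction functions q_E = (77 - q_A)/3 and q_A = (85 - q_E)/3.
Substituting one into the other gives q_E = 73/4 and q_A = 89/4.

22.25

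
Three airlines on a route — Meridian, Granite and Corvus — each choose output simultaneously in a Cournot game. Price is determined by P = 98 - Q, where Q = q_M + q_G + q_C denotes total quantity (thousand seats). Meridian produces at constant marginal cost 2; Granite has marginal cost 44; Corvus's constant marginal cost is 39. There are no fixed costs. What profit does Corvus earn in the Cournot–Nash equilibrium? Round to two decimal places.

Meridian's profit: π_M = (98 - Q)q_M - (2q_M). Setting ∂π_M/∂q_M = 0: 96 - 2q_M - (q_G + q_C) = 0.
Granite's profit: π_G = (98 - Q)q_G - (44q_G). Setting ∂π_G/∂q_G = 0: 54 - 2q_G - (q_M + q_C) = 0.
Corvus's profit: π_C = (98 - Q)q_C - (39q_C). Setting ∂π_C/∂q_C = 0: 59 - 2q_C - (q_M + q_G) = 0.
Adding the 3 conditions: 209 − 2Q − 2Q = 0, i.e. Q = 209/4.
Back-substituting: q_M = (96 − 209/4) = 175/4, q_G = (54 − 209/4) = 7/4, q_C = (59 − 209/4) = 27/4.
Price P = 98 - 209/4 = 183/4.
Corvus's profit: (183/4 - 39)·(27/4) = 729/16.

45.56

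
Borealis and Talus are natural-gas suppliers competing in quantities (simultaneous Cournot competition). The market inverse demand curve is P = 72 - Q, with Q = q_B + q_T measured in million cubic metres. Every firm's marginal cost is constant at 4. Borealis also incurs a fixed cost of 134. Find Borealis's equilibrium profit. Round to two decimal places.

379.78

Each firm earns π_i = (72 - Q)q_i - 4q_i.
Setting ∂π_i/∂q_i = 0 with rivals' quantities fixed: 68 - 2q_i - q_j = 0.
By symmetry each firm produces the same amount; substituting q_j = q_i yields q_i = 68/3.
Price P = 72 - 136/3 = 80/3.
Borealis's profit: (80/3 - 4)·(68/3) - 134 = 379.7778.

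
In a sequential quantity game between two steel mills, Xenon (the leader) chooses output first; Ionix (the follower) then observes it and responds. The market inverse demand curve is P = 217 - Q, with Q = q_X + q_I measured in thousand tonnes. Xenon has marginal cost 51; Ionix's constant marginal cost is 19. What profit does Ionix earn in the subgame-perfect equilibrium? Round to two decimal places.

The follower Ionix best-responds to any q_X: π_I = (217 - Q)q_I - 19q_I.
Setting the follower's marginal profit to zero, 198 - q_X - 2q_I = 0, i.e. q_I = (198 - q_X)/2.
The leader anticipates this reaction. Substituting into P = 217 - Q gives P = 118 - (1/2)q_X, so π_X = (118 - (1/2)q_X)q_X - 51q_X.
Leader FOC: 67 - q_X = 0, so q_X = 67.
Then q_I = (198 - 67)/2 = 131/2.
Price P = 217 - 265/2 = 169/2.
Ionix's profit: (169/2 - 19)·(131/2) = 4290.2500.

4290.25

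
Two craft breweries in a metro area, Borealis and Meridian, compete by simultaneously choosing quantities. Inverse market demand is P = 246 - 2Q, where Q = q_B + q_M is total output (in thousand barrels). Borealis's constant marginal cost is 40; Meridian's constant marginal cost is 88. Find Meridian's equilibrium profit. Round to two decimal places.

672.22

Borealis's profit: π_B = (246 - 2Q)q_B - (40q_B). Setting ∂π_B/∂q_B = 0: 206 - 4q_B - 2(q_M) = 0.
Meridian's first-order condition: 158 - 4q_M - 2(q_B) = 0.
Best responses: q_B = (206 - 2q_M)/4, q_M = (158 - 2q_B)/4.
Substituting one into the other gives q_B = 127/3 and q_M = 55/3.
Price P = 246 - 2·(182/3) = 374/3.
Meridian's profit: (374/3 - 88)·(55/3) = 672.2222.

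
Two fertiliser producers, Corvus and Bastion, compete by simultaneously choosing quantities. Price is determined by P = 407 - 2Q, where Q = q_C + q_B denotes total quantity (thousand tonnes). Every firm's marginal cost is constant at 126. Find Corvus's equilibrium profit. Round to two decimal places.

4386.72

A representative firm's profit is π_i = q_i(407 - 2Q) - 126q_i.
First-order condition (treating rivals' output as given): 281 - 4q_i - 2q_j = 0.
By symmetry each firm produces the same amount; substituting q_j = q_i yields q_i = 281/6.
Price P = 407 - 2·(281/3) = 659/3.
Corvus's profit: (659/3 - 126)·(281/6) = 4386.7222.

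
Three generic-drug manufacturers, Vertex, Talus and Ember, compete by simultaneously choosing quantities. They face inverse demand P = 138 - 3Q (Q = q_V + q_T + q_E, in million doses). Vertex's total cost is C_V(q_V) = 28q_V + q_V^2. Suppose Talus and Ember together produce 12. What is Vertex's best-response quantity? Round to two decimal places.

9.25

With rivals' combined output fixed at 12, Vertex's profit is π_V = (138 - 3·12 - 3q_V)q_V - (28q_V + q_V²) = (102 - 3q_V)q_V - (28q_V + q_V²).
∂π_V/∂q_V = 74 - 8q_V = 0, so q_V = 37/4.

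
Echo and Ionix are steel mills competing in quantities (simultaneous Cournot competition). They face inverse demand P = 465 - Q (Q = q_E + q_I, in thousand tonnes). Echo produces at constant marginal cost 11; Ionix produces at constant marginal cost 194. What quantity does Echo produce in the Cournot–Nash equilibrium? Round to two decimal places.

212.33

Echo's profit: π_E = (465 - Q)q_E - (11q_E). Setting ∂π_E/∂q_E = 0: 454 - 2q_E - (q_I) = 0.
Ionix's profit: π_I = (465 - Q)q_I - (194q_I). Setting ∂π_I/∂q_I = 0: 271 - 2q_I - (q_E) = 0.
Best responses: q_E = (454 - q_I)/2, q_I = (271 - q_E)/2.
Substituting one into the other gives q_E = 637/3 and q_I = 88/3.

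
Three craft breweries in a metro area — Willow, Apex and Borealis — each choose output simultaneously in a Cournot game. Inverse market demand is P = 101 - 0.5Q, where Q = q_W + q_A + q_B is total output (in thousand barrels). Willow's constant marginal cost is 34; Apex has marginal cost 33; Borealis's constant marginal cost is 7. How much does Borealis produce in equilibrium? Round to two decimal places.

73.50

Willow's profit: π_W = (101 - 0.5Q)q_W - (34q_W). Setting ∂π_W/∂q_W = 0: 67 - q_W - (1/2)(q_A + q_B) = 0.
Apex's first-order condition: 68 - q_A - (1/2)(q_W + q_B) = 0.
Borealis's first-order condition: 94 - q_B - (1/2)(q_W + q_A) = 0.
Summing all 3 equations gives 229 − 2Q = 0, hence Q = 229/2.
Back-substituting: q_W = (67 − 229/4)/(1/2) = 39/2, q_A = (68 − 229/4)/(1/2) = 43/2, q_B = (94 − 229/4)/(1/2) = 147/2.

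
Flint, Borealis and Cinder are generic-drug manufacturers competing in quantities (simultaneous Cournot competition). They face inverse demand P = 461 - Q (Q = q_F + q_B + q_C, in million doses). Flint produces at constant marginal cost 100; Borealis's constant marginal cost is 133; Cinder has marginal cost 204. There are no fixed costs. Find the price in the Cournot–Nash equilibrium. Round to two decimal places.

Flint's profit: π_F = (461 - Q)q_F - (100q_F). Setting ∂π_F/∂q_F = 0: 361 - 2q_F - (q_B + q_C) = 0.
Borealis's first-order condition: 328 - 2q_B - (q_F + q_C) = 0.
Cinder's first-order condition: 257 - 2q_C - (q_F + q_B) = 0.
Summing all 3 equations gives 946 − 4Q = 0, hence Q = 473/2.
Back-substituting: q_F = (361 − 473/2) = 249/2, q_B = (328 − 473/2) = 183/2, q_C = (257 − 473/2) = 41/2.
Total output Q = 473/2, so price P = 461 - 473/2 = 449/2.

224.50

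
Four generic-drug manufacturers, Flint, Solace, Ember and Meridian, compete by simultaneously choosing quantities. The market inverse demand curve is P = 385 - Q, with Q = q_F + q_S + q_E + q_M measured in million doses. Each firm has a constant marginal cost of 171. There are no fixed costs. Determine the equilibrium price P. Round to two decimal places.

Each firm earns π_i = (385 - Q)q_i - 171q_i.
Setting ∂π_i/∂q_i = 0 with rivals' quantities fixed: 214 - 2q_i - Σ_{j≠i} q_j = 0.
By symmetry each firm produces the same amount; substituting Σ_{j≠i} q_j = 3q_i yields q_i = 214/5.
Total output Q = 856/5, so price P = 385 - 856/5 = 1069/5.

213.80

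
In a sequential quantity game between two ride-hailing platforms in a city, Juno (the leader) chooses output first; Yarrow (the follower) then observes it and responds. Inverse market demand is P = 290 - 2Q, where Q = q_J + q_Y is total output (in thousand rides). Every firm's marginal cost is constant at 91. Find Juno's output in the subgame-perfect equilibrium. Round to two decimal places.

49.75

The follower Yarrow best-responds to any q_J: π_Y = (290 - 2Q)q_Y - 91q_Y.
Follower FOC: 199 - 2q_J - 4q_Y = 0, so q_Y(q_J) = (199 - 2q_J)/4.
Juno substitutes q_Y(q_J) into its own profit: π_J = q_J(290 - 2q_J - (199 - 2q_J)/2) - 91q_J = (381/2 - q_J)q_J - 91q_J.
Maximising: ∂π_J/∂q_J = 199/2 - 2q_J = 0, giving q_J = 199/4.
Then q_Y = (199 - 2·(199/4))/4 = 199/8.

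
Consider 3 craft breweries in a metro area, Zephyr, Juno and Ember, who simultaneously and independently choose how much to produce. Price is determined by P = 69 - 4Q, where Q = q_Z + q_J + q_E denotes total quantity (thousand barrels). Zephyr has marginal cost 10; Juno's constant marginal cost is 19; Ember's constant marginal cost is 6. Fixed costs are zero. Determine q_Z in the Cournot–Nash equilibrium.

4

Zephyr's profit: π_Z = (69 - 4Q)q_Z - (10q_Z). Setting ∂π_Z/∂q_Z = 0: 59 - 8q_Z - 4(q_J + q_E) = 0.
Juno's profit: π_J = (69 - 4Q)q_J - (19q_J). Setting ∂π_J/∂q_J = 0: 50 - 8q_J - 4(q_Z + q_E) = 0.
Ember's profit: π_E = (69 - 4Q)q_E - (6q_E). Setting ∂π_E/∂q_E = 0: 63 - 8q_E - 4(q_Z + q_J) = 0.
Adding the 3 conditions: 172 − 8Q − 8Q = 0, i.e. Q = 43/4.
Back-substituting: q_Z = (59 − 43)/4 = 4, q_J = (50 − 43)/4 = 7/4, q_E = (63 − 43)/4 = 5.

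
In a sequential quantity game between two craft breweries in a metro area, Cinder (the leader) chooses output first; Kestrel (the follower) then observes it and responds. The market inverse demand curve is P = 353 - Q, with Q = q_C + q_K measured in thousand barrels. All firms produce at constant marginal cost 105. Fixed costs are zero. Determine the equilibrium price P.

The follower Kestrel best-responds to any q_C: π_K = (353 - Q)q_K - 105q_K.
∂π_K/∂q_K = 248 - q_C - 2q_K = 0 gives the reaction function q_K = (248 - q_C)/2.
The leader anticipates this reaction. Substituting into P = 353 - Q gives P = 229 - (1/2)q_C, so π_C = (229 - (1/2)q_C)q_C - 105q_C.
The leader's first-order condition 124 - q_C = 0 yields q_C = 124.
Then q_K = (248 - 124)/2 = 62.
Total output Q = 186, so price P = 353 - 186 = 167.

167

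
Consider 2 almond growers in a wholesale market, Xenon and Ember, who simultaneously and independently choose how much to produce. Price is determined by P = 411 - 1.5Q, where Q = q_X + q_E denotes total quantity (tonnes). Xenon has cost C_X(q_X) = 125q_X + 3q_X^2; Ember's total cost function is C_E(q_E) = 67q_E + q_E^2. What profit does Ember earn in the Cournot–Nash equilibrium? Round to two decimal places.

Xenon's profit: π_X = (411 - 1.5Q)q_X - (125q_X + 3q_X²). Setting ∂π_X/∂q_X = 0: 286 - 9q_X - (3/2)(q_E) = 0.
Ember's first-order condition: 344 - 5q_E - (3/2)(q_X) = 0.
Best responses: q_X = (286 - (3/2)q_E)/9, q_E = (344 - (3/2)q_X)/5.
Substituting one into the other gives q_X = 21.3801 and q_E = 62.3860.
Price P = 411 - (3/2)·83.7661 = 285.3509.
Ember's profit: 285.3509·62.3860 - 67·62.3860 - 62.3860² = 9730.0215.

9730.02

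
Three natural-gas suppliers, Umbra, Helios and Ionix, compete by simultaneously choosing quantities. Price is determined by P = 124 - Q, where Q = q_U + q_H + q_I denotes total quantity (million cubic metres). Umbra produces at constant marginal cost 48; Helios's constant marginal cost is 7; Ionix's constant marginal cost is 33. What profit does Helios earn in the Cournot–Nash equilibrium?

Umbra's profit: π_U = (124 - Q)q_U - (48q_U). Setting ∂π_U/∂q_U = 0: 76 - 2q_U - (q_H + q_I) = 0.
Helios's profit: π_H = (124 - Q)q_H - (7q_H). Setting ∂π_H/∂q_H = 0: 117 - 2q_H - (q_U + q_I) = 0.
Ionix's profit: π_I = (124 - Q)q_I - (33q_I). Setting ∂π_I/∂q_I = 0: 91 - 2q_I - (q_U + q_H) = 0.
Adding the 3 conditions: 284 − 2Q − 2Q = 0, i.e. Q = 71.
Back-substituting: q_U = (76 − 71) = 5, q_H = (117 − 71) = 46, q_I = (91 − 71) = 20.
Price P = 124 - 71 = 53.
Helios's profit: (53 - 7)·46 = 2116.

2116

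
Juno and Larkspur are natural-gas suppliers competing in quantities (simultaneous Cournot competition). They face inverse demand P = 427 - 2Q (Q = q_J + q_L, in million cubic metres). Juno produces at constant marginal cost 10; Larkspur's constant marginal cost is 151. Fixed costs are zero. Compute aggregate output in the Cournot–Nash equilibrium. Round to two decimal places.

Juno's profit: π_J = (427 - 2Q)q_J - (10q_J). Setting ∂π_J/∂q_J = 0: 417 - 4q_J - 2(q_L) = 0.
Larkspur's profit: π_L = (427 - 2Q)q_L - (151q_L). Setting ∂π_L/∂q_L = 0: 276 - 4q_L - 2(q_J) = 0.
Best responses: q_J = (417 - 2q_L)/4, q_L = (276 - 2q_J)/4.
Solving the pair: q_J = 93, q_L = 45/2.
Total output Q = 93 + 45/2 = 231/2.

115.50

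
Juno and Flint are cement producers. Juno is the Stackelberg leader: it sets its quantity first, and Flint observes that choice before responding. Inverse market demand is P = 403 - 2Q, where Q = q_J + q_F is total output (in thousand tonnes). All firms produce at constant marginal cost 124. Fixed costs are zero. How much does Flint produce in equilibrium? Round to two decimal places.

34.88

The follower Flint best-responds to any q_J: π_F = (403 - 2Q)q_F - 124q_F.
Follower FOC: 279 - 2q_J - 4q_F = 0, so q_F(q_J) = (279 - 2q_J)/4.
Juno substitutes q_F(q_J) into its own profit: π_J = q_J(403 - 2q_J - (279 - 2q_J)/2) - 124q_J = (527/2 - q_J)q_J - 124q_J.
The leader's first-order condition 279/2 - 2q_J = 0 yields q_J = 279/4.
Then q_F = (279 - 2·(279/4))/4 = 279/8.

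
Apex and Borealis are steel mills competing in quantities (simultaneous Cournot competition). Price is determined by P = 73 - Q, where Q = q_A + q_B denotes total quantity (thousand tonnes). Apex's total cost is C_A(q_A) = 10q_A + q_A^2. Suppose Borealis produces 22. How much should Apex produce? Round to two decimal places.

10.25

With the rival's output fixed at 22, Apex's profit is π_A = (73 - 22 - q_A)q_A - (10q_A + q_A²) = (51 - q_A)q_A - (10q_A + q_A²).
∂π_A/∂q_A = 41 - 4q_A = 0, so q_A = 41/4.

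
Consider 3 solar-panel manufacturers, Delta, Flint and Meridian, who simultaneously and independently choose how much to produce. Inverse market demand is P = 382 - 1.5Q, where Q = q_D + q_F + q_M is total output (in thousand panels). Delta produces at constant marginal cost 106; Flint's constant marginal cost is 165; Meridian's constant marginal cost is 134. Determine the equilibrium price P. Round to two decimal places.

196.75

Delta's profit: π_D = (382 - 1.5Q)q_D - (106q_D). Setting ∂π_D/∂q_D = 0: 276 - 3q_D - (3/2)(q_F + q_M) = 0.
Flint's profit: π_F = (382 - 1.5Q)q_F - (165q_F). Setting ∂π_F/∂q_F = 0: 217 - 3q_F - (3/2)(q_D + q_M) = 0.
Meridian's first-order condition: 248 - 3q_M - (3/2)(q_D + q_F) = 0.
Adding the 3 first-order conditions: 741 − 6Q = 0, so Q = 247/2.
Back-substituting: q_D = (276 − 741/4)/(3/2) = 121/2, q_F = (217 − 741/4)/(3/2) = 127/6, q_M = (248 − 741/4)/(3/2) = 251/6.
Total output Q = 247/2, so price P = 382 - (3/2)·(247/2) = 787/4.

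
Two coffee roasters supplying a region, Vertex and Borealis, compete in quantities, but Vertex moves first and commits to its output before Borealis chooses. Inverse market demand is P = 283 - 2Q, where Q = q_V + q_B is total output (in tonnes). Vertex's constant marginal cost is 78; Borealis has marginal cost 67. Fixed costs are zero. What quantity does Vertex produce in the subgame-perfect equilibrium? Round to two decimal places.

Solve by backward induction. Given q_V, the follower Borealis maximises π_B = (283 - 2q_V - 2q_B)q_B - 67q_B.
Setting the follower's marginal profit to zero, 216 - 2q_V - 4q_B = 0, i.e. q_B = (216 - 2q_V)/4.
Vertex substitutes q_B(q_V) into its own profit: π_V = q_V(283 - 2q_V - (216 - 2q_V)/2) - 78q_V = (175 - q_V)q_V - 78q_V.
Leader FOC: 97 - 2q_V = 0, so q_V = 97/2.
Then q_B = (216 - 2·(97/2))/4 = 119/4.

48.50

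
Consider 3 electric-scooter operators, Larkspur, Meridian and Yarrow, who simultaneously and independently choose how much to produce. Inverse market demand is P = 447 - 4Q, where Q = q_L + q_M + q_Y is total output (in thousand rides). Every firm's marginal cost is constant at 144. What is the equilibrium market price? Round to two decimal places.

219.75

A representative firm's profit is π_i = q_i(447 - 4Q) - 144q_i.
Setting ∂π_i/∂q_i = 0 with rivals' quantities fixed: 303 - 8q_i - 4·Σ_{j≠i} q_j = 0.
With identical firms every q_j equals q_i, so Σ_{j≠i} q_j = 2q_i and 303 = 16q_i, giving q_i = 303/16.
Total output Q = 909/16, so price P = 447 - 4·(909/16) = 879/4.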